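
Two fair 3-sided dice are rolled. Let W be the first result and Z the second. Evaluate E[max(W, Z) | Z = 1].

2

Outcomes with Z = 1: (1,1), (2,1), (3,1), each with probability 1/9.
E[max(W, Z) | Z = 1] = (1 + 2 + 3) / 3 = 2.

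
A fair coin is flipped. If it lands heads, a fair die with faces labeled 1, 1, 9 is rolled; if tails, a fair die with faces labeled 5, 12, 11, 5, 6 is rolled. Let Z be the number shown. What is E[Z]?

86/15

E[Z | heads] = (1+1+9)/3 = 11/3.
E[Z | tails] = (5+12+11+5+6)/5 = 39/5.
E[Z] = (1/2)·(11/3) + (1/2)·(39/5) = 86/15.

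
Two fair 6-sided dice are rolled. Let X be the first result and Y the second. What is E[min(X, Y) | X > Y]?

P(X > Y) = 5/12.
Summing min(X,Y)·P(x,y) over outcomes with X > Y gives 35/36.
E[min(X, Y) | X > Y] = (35/36) / (5/12) = 7/3.

7/3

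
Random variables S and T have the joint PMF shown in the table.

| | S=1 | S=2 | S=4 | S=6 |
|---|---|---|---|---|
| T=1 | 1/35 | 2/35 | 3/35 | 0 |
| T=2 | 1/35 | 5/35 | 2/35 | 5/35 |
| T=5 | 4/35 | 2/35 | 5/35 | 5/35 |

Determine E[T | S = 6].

P(S = 6) = 2/7.
Σ T·P over the event = 2·(5/35) + 5·(5/35) = 1.
E[T | S = 6] = (1) / (2/7) = 7/2.

7/2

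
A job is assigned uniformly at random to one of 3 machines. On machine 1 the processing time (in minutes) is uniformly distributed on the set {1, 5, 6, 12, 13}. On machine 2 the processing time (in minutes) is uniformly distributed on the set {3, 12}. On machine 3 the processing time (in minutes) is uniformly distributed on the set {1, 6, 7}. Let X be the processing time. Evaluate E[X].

587/90

E[X | machine 1] = (1+5+6+12+13)/5 = 37/5.
E[X | machine 2] = (3+12)/2 = 15/2.
E[X | machine 3] = (1+6+7)/3 = 14/3.
By the law of total expectation,
E[X] = (1/3)·(37/5) + (1/3)·(15/2) + (1/3)·(14/3) = 587/90.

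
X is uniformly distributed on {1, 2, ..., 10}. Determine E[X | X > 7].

9

Given X > 7, X is equally likely to be any of {8, 9, 10}.
E[X | X > 7] = (8 + 9 + 10) / 3 = 9.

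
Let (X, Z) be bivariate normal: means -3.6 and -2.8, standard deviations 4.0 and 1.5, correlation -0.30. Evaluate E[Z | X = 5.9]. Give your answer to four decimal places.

E[Z | X=x] = μ_Z + ρ(σ_Z/σ_X)(x − μ_X) for jointly normal variables.
E[Z | X=5.9] = -2.8 + (-0.30)·(1.5/4.0)·(5.9 − (-3.6)) = -2.8 + (-0.1125)·(9.5) = -3.8688.

-3.8688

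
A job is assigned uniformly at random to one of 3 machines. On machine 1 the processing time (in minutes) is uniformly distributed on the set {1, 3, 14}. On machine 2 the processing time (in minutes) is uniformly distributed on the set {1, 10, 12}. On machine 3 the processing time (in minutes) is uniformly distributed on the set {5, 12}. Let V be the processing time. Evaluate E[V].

133/18

E[V | machine 1] = (1+3+14)/3 = 6.
E[V | machine 2] = (1+10+12)/3 = 23/3.
E[V | machine 3] = (5+12)/2 = 17/2.
E[V] = (1/3)·(6) + (1/3)·(23/3) + (1/3)·(17/2) = 133/18.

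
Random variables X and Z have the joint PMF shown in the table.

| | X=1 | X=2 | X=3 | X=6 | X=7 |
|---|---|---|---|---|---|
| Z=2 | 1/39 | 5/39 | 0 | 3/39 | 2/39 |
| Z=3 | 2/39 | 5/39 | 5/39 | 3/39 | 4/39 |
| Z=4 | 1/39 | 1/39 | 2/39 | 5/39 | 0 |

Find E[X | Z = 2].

P(Z = 2) = 11/39.
Σ X·P over the event = 1·(1/39) + 2·(5/39) + 6·(3/39) + 7·(2/39) = 43/39.
E[X | Z = 2] = (43/39) / (11/39) = 43/11.

43/11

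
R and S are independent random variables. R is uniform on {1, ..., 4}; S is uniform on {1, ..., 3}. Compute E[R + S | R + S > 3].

P(R + S > 3) = 3/4.
Summing (R+S)·P(x,y) over outcomes with R + S > 3 gives 23/6.
E[R + S | R + S > 3] = (23/6) / (3/4) = 46/9.

46/9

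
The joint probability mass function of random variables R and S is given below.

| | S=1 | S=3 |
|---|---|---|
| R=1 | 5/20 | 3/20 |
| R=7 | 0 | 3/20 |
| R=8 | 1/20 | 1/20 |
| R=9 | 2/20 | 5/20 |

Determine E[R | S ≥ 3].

P(S ≥ 3) = 3/5.
Σ R·P over the event = 1·(3/20) + 7·(3/20) + 8·(1/20) + 9·(5/20) = 77/20.
E[R | S ≥ 3] = (77/20) / (3/5) = 77/12.

77/12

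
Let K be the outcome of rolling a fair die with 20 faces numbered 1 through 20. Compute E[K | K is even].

Given K is even, K is equally likely to be any of {2, 4, 6, 8, 10, 12, 14, 16, 18, 20}.
E[K | K is even] = (2 + 4 + 6 + 8 + 10 + 12 + 14 + 16 + 18 + 20) / 10 = 11.

11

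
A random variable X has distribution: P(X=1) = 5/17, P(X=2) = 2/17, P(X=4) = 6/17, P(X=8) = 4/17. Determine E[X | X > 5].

8

P(X > 5) = 4/17.
Σ over the event: 8·4/17 = 32/17.
E[X | X > 5] = (32/17) / (4/17) = 8.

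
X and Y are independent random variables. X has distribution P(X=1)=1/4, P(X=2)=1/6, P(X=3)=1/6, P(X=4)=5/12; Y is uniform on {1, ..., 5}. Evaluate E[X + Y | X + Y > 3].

P(X + Y > 3) = 13/15.
Summing (X+Y)·P(x,y) over outcomes with X + Y > 3 gives 27/5.
E[X + Y | X + Y > 3] = (27/5) / (13/15) = 81/13.

81/13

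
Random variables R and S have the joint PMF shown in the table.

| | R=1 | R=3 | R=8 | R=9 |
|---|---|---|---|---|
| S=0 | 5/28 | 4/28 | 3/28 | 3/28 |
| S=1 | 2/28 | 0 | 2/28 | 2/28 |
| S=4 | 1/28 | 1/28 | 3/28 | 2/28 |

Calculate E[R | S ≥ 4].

46/7

P(S ≥ 4) = 1/4.
Σ R·P over the event = 1·(1/28) + 3·(1/28) + 8·(3/28) + 9·(2/28) = 23/14.
E[R | S ≥ 4] = (23/14) / (1/4) = 46/7.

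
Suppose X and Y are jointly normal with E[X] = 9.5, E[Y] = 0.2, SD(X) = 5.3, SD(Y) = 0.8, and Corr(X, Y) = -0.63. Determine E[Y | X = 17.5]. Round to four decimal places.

E[Y | X=x] = μ_Y + ρ(σ_Y/σ_X)(x − μ_X) for jointly normal variables.
E[Y | X=17.5] = 0.2 + (-0.63)·(0.8/5.3)·(17.5 − (9.5)) = 0.2 + (-0.095094)·(8) = -0.5608.

-0.5608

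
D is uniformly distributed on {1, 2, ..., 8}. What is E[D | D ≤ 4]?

Given D ≤ 4, D is equally likely to be any of {1, 2, 3, 4}.
E[D | D ≤ 4] = (1 + 2 + 3 + 4) / 4 = 5/2.

5/2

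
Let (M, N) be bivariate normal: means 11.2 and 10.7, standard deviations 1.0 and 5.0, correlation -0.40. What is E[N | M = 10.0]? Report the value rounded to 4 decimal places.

For a bivariate normal, E[N | M=x] = μ_N + ρ·(σ_N/σ_M)·(x − μ_M).
E[N | M=10.0] = 10.7 + (-0.40)·(5.0/1.0)·(10.0 − (11.2)) = 10.7 + (-2)·(-1.2) = 13.1000.

13.1000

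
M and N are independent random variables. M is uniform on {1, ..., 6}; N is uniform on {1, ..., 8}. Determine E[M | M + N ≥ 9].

P(M + N ≥ 9) = 7/16.
Summing M·P(x,y) over outcomes with M + N ≥ 9 gives 91/48.
E[M | M + N ≥ 9] = (91/48) / (7/16) = 13/3.

13/3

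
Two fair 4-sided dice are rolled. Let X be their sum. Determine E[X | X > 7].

P(X > 7) = 1/16.
Σ over the event: 8·1/16 = 1/2.
E[X | X > 7] = (1/2) / (1/16) = 8.

8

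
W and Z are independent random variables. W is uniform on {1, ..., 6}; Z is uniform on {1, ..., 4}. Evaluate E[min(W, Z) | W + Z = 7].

Outcomes with W + Z = 7: (3,4), (4,3), (5,2), (6,1), each with probability 1/24.
E[min(W, Z) | W + Z = 7] = (3 + 3 + 2 + 1) / 4 = 9/4.

9/4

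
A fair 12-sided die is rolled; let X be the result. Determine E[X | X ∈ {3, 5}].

4

P(X ∈ {3, 5}) = 1/6.
Σ over the event: 3·1/12 + 5·1/12 = 2/3.
E[X | X ∈ {3, 5}] = (2/3) / (1/6) = 4.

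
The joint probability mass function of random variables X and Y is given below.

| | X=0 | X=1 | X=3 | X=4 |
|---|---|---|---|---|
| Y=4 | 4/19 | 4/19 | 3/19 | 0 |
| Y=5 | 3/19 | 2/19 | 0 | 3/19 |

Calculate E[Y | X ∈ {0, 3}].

P(X ∈ {0, 3}) = 10/19.
Σ Y·P over the event = 4·(4/19) + 5·(3/19) + 4·(3/19) = 43/19.
E[Y | X ∈ {0, 3}] = (43/19) / (10/19) = 43/10.

43/10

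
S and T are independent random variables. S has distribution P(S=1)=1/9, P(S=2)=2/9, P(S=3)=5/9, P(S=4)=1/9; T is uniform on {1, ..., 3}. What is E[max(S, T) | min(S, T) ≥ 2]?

3

P(min(S, T) ≥ 2) = 16/27.
Summing max(S,T)·P(x,y) over outcomes with min(S, T) ≥ 2 gives 16/9.
E[max(S, T) | min(S, T) ≥ 2] = (16/9) / (16/27) = 3.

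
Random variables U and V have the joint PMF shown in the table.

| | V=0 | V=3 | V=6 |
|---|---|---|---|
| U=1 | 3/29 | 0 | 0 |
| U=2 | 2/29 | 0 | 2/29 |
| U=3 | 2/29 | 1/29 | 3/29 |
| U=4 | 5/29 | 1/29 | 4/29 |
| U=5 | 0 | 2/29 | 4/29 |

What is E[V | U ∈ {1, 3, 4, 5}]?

78/25

P(U ∈ {1, 3, 4, 5}) = 25/29.
Summing V·P(U=x,V=y) over the conditioning event gives 78/29.
E[V | U ∈ {1, 3, 4, 5}] = (78/29) / (25/29) = 78/25.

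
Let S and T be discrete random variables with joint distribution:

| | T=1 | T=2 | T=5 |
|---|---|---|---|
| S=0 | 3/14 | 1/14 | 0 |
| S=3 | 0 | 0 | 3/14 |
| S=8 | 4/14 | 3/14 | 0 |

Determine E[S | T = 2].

P(T = 2) = 2/7.
Σ S·P over the event = 0·(1/14) + 8·(3/14) = 12/7.
E[S | T = 2] = (12/7) / (2/7) = 6.

6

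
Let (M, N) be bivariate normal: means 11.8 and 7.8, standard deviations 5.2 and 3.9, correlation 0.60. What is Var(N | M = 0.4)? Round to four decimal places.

The conditional variance in a bivariate normal is σ_N²(1 − ρ²), independent of x.
Var(N | M=0.4) = (3.9)²·(1 − (0.60)²) = 15.21·0.64 = 9.7344.

9.7344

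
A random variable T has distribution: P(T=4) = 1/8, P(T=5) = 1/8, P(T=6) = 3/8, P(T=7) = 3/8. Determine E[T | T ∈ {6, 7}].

13/2

P(T ∈ {6, 7}) = 3/4.
Σ over the event: 6·3/8 + 7·3/8 = 39/8.
E[T | T ∈ {6, 7}] = (39/8) / (3/4) = 13/2.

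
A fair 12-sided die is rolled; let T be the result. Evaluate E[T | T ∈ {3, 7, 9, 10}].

29/4

P(T ∈ {3, 7, 9, 10}) = 1/3.
Σ over the event: 3·1/12 + 7·1/12 + 9·1/12 + 10·1/12 = 29/12.
E[T | T ∈ {3, 7, 9, 10}] = (29/12) / (1/3) = 29/4.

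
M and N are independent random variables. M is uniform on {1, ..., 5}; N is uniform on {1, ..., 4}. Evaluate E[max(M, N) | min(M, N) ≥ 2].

23/6

P(min(M, N) ≥ 2) = 3/5.
Summing max(M,N)·P(x,y) over outcomes with min(M, N) ≥ 2 gives 23/10.
E[max(M, N) | min(M, N) ≥ 2] = (23/10) / (3/5) = 23/6.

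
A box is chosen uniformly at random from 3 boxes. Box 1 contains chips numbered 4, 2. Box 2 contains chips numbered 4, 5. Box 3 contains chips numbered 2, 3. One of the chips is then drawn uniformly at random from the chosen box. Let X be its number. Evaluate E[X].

10/3

E[X | box 1] = (4+2)/2 = 3.
E[X | box 2] = (4+5)/2 = 9/2.
E[X | box 3] = (2+3)/2 = 5/2.
E[X] = (1/3)·(3) + (1/3)·(9/2) + (1/3)·(5/2) = 10/3.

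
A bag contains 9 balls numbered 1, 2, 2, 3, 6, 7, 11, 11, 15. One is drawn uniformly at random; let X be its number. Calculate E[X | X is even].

10/3

P(X is even) = 1/3.
Σ over the event: 2·2/9 + 6·1/9 = 10/9.
E[X | X is even] = (10/9) / (1/3) = 10/3.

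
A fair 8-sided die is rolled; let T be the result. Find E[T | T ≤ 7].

4

Given T ≤ 7, T is equally likely to be any of {1, 2, 3, 4, 5, 6, 7}.
E[T | T ≤ 7] = (1 + 2 + 3 + 4 + 5 + 6 + 7) / 7 = 4.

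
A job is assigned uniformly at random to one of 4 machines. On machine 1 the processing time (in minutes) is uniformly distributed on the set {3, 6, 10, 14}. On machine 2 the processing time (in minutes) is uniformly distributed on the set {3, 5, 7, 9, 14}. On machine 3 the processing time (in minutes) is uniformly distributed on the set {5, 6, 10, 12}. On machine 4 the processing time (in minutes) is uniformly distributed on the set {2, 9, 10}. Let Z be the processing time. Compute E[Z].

E[Z | machine 1] = (3+6+10+14)/4 = 33/4.
E[Z | machine 2] = (3+5+7+9+14)/5 = 38/5.
E[Z | machine 3] = (5+6+10+12)/4 = 33/4.
E[Z | machine 4] = (2+9+10)/3 = 7.
By the law of total expectation,
E[Z] = (1/4)·(33/4) + (1/4)·(38/5) + (1/4)·(33/4) + (1/4)·(7) = 311/40.

311/40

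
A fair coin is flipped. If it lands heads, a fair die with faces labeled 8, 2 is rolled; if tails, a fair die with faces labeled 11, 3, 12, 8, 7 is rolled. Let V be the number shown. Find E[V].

E[V | heads] = (8+2)/2 = 5.
E[V | tails] = (11+3+12+8+7)/5 = 41/5.
E[V] = (1/2)·(5) + (1/2)·(41/5) = 33/5.

33/5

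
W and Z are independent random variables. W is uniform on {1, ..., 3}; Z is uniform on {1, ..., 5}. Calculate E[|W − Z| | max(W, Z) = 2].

2/3

Outcomes with max(W, Z) = 2: (1,2), (2,1), (2,2), each with probability 1/15.
E[|W − Z| | max(W, Z) = 2] = (1 + 1 + 0) / 3 = 2/3.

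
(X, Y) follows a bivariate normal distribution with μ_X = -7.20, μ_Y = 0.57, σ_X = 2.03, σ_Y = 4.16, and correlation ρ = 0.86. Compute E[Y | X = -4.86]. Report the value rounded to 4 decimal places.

The regression of Y on X has slope ρ·σ_Y/σ_X and passes through (μ_X, μ_Y).
E[Y | X=-4.86] = 0.57 + (0.86)·(4.16/2.03)·(-4.86 − (-7.20)) = 0.57 + (1.76236)·(2.34) = 4.6939.

4.6939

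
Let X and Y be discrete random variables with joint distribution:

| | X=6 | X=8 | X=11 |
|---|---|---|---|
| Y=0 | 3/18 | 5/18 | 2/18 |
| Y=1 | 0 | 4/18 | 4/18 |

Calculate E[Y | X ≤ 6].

0

P(X ≤ 6) = 1/6.
Σ Y·P over the event = 0·(3/18) = 0.
E[Y | X ≤ 6] = (0) / (1/6) = 0.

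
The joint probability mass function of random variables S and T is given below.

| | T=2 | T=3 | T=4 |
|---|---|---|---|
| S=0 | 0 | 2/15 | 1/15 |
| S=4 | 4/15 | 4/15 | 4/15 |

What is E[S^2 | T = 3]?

32/3

P(T = 3) = 2/5.
Σ S^2·P over the event = 0·(2/15) + 16·(4/15) = 64/15.
E[S^2 | T = 3] = (64/15) / (2/5) = 32/3.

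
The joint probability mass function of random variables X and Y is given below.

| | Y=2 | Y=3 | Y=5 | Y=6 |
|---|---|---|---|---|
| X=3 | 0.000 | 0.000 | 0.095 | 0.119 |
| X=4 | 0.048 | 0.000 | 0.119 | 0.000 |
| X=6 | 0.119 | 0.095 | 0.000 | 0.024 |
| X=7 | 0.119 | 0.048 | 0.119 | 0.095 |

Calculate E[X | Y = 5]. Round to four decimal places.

4.7868

P(Y = 5) = 0.333.
Summing X·P(X=x,Y=y) over the conditioning event gives 1.594.
E[X | Y = 5] = (1.594) / (0.333) = 4.7868.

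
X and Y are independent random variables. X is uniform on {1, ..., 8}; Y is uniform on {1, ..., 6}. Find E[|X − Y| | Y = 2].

Outcomes with Y = 2: (1,2), (2,2), (3,2), (4,2), (5,2), (6,2), (7,2), (8,2), each with probability 1/48.
E[|X − Y| | Y = 2] = (1 + 0 + 1 + 2 + 3 + 4 + 5 + 6) / 8 = 11/4.

11/4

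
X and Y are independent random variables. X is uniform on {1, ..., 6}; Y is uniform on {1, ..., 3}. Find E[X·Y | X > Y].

101/12

P(X > Y) = 2/3.
Summing XY·P(x,y) over outcomes with X > Y gives 101/18.
E[X·Y | X > Y] = (101/18) / (2/3) = 101/12.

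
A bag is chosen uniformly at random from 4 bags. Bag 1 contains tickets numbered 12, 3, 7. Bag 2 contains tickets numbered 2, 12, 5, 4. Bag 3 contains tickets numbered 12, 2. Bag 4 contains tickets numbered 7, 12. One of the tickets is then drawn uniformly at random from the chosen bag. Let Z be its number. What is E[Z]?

E[Z | bag 1] = (12+3+7)/3 = 22/3.
E[Z | bag 2] = (2+12+5+4)/4 = 23/4.
E[Z | bag 3] = (12+2)/2 = 7.
E[Z | bag 4] = (7+12)/2 = 19/2.
By the law of total expectation,
E[Z] = (1/4)·(22/3) + (1/4)·(23/4) + (1/4)·(7) + (1/4)·(19/2) = 355/48.

355/48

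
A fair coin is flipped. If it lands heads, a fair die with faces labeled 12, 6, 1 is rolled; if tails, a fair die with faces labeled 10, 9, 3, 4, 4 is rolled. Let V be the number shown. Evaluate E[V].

37/6

E[V | heads] = (12+6+1)/3 = 19/3.
E[V | tails] = (10+9+3+4+4)/5 = 6.
By the law of total expectation,
E[V] = (1/2)·(19/3) + (1/2)·(6) = 37/6.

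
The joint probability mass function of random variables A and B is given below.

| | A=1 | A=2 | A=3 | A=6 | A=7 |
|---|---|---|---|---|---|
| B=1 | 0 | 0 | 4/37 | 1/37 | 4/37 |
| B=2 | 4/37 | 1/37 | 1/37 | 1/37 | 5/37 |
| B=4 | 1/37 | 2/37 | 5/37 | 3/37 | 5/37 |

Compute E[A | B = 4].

P(B = 4) = 16/37.
Summing A·P(A=x,B=y) over the conditioning event gives 73/37.
E[A | B = 4] = (73/37) / (16/37) = 73/16.

73/16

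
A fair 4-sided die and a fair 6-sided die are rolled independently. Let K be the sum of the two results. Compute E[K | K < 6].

P(K < 6) = 5/12.
Σ over the event: 2·1/24 + 3·1/12 + 4·1/8 + 5·1/6 = 5/3.
E[K | K < 6] = (5/3) / (5/12) = 4.

4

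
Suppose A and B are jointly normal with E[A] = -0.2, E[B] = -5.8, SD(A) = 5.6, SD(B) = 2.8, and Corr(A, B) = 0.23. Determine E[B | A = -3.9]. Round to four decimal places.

-6.2255

For a bivariate normal, E[B | A=x] = μ_B + ρ·(σ_B/σ_A)·(x − μ_A).
E[B | A=-3.9] = -5.8 + (0.23)·(2.8/5.6)·(-3.9 − (-0.2)) = -5.8 + (0.115)·(-3.7) = -6.2255.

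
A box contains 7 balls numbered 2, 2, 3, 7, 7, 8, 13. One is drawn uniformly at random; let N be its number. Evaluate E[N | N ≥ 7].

35/4

P(N ≥ 7) = 4/7.
Σ over the event: 7·2/7 + 8·1/7 + 13·1/7 = 5.
E[N | N ≥ 7] = (5) / (4/7) = 35/4.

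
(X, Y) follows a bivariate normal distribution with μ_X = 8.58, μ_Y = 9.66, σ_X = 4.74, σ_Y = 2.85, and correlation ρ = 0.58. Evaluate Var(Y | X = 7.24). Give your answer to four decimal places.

5.3901

Var(Y | X=x) = (1 − ρ²)·σ_Y².
Var(Y | X=7.24) = (2.85)²·(1 − (0.58)²) = 8.1225·0.6636 = 5.3901.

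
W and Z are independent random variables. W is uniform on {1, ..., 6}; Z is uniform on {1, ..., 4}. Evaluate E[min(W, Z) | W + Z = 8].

Outcomes with W + Z = 8: (4,4), (5,3), (6,2), each with probability 1/24.
E[min(W, Z) | W + Z = 8] = (4 + 3 + 2) / 3 = 3.

3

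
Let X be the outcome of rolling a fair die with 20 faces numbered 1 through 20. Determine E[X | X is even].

Given X is even, X is equally likely to be any of {2, 4, 6, 8, 10, 12, 14, 16, 18, 20}.
E[X | X is even] = (2 + 4 + 6 + 8 + 10 + 12 + 14 + 16 + 18 + 20) / 10 = 11.

11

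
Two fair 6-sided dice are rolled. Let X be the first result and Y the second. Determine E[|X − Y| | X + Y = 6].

12/5

Outcomes with X + Y = 6: (1,5), (2,4), (3,3), (4,2), (5,1), each with probability 1/36.
E[|X − Y| | X + Y = 6] = (4 + 2 + 0 + 2 + 4) / 5 = 12/5.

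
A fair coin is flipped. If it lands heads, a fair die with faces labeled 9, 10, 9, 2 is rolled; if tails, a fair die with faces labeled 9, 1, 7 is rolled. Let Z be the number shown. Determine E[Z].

E[Z | heads] = (9+10+9+2)/4 = 15/2.
E[Z | tails] = (9+1+7)/3 = 17/3.
E[Z] = (1/2)·(15/2) + (1/2)·(17/3) = 79/12.

79/12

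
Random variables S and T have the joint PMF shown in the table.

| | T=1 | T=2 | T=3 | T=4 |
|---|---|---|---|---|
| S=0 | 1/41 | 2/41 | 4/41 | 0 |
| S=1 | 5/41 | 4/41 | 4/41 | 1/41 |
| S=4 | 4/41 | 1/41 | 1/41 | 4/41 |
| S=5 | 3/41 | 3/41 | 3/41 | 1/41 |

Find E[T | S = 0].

P(S = 0) = 7/41.
Σ T·P over the event = 1·(1/41) + 2·(2/41) + 3·(4/41) = 17/41.
E[T | S = 0] = (17/41) / (7/41) = 17/7.

17/7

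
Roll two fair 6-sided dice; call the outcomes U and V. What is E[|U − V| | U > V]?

P(U > V) = 5/12.
Summing |U−V|·P(x,y) over outcomes with U > V gives 35/36.
E[|U − V| | U > V] = (35/36) / (5/12) = 7/3.

7/3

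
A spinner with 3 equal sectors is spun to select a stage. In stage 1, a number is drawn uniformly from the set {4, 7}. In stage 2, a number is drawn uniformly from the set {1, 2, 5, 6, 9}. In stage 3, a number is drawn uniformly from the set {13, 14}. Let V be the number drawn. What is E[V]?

118/15

E[V | stage 1] = (4+7)/2 = 11/2.
E[V | stage 2] = (1+2+5+6+9)/5 = 23/5.
E[V | stage 3] = (13+14)/2 = 27/2.
By the law of total expectation,
E[V] = (1/3)·(11/2) + (1/3)·(23/5) + (1/3)·(27/2) = 118/15.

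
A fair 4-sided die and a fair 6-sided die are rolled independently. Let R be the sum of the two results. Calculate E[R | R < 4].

P(R < 4) = 1/8.
Σ over the event: 2·1/24 + 3·1/12 = 1/3.
E[R | R < 4] = (1/3) / (1/8) = 8/3.

8/3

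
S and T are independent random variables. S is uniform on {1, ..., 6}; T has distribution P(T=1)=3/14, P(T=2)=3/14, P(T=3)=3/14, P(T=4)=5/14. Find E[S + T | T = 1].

P(T = 1) = 3/14.
Summing (S+T)·P(x,y) over outcomes with T = 1 gives 27/28.
E[S + T | T = 1] = (27/28) / (3/14) = 9/2.

9/2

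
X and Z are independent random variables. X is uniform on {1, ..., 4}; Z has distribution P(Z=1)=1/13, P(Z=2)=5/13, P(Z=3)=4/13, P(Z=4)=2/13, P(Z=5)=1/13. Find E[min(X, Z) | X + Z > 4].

P(X + Z > 4) = 35/52.
Summing min(X,Z)·P(x,y) over outcomes with X + Z > 4 gives 83/52.
E[min(X, Z) | X + Z > 4] = (83/52) / (35/52) = 83/35.

83/35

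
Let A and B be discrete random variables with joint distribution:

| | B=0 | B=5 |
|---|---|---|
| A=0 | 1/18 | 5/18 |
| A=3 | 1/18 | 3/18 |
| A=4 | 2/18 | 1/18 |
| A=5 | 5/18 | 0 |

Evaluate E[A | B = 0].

P(B = 0) = 1/2.
Σ A·P over the event = 0·(1/18) + 3·(1/18) + 4·(2/18) + 5·(5/18) = 2.
E[A | B = 0] = (2) / (1/2) = 4.

4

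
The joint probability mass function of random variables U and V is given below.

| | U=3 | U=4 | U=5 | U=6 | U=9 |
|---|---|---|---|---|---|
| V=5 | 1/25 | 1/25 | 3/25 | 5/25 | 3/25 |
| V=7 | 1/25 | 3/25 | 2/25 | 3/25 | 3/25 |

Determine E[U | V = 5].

79/13

P(V = 5) = 13/25.
Σ U·P over the event = 3·(1/25) + 4·(1/25) + 5·(3/25) + 6·(5/25) + 9·(3/25) = 79/25.
E[U | V = 5] = (79/25) / (13/25) = 79/13.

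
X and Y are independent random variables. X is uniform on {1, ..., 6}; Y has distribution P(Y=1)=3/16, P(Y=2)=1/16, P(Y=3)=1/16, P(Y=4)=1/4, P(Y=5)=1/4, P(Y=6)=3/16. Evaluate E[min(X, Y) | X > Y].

42/17

P(X > Y) = 17/48.
Summing min(X,Y)·P(x,y) over outcomes with X > Y gives 7/8.
E[min(X, Y) | X > Y] = (7/8) / (17/48) = 42/17.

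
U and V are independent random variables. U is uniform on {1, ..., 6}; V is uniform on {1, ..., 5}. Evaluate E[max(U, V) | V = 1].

Outcomes with V = 1: (1,1), (2,1), (3,1), (4,1), (5,1), (6,1), each with probability 1/30.
E[max(U, V) | V = 1] = (1 + 2 + 3 + 4 + 5 + 6) / 6 = 7/2.

7/2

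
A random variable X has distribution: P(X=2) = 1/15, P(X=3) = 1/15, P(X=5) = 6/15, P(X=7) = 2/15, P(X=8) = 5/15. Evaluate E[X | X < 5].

P(X < 5) = 2/15.
Σ over the event: 2·1/15 + 3·1/15 = 1/3.
E[X | X < 5] = (1/3) / (2/15) = 5/2.

5/2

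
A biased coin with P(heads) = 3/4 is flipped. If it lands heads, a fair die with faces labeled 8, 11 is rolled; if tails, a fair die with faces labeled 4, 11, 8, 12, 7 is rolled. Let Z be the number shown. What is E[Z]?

369/40

E[Z | heads] = (8+11)/2 = 19/2.
E[Z | tails] = (4+11+8+12+7)/5 = 42/5.
By the law of total expectation,
E[Z] = (3/4)·(19/2) + (1/4)·(42/5) = 369/40.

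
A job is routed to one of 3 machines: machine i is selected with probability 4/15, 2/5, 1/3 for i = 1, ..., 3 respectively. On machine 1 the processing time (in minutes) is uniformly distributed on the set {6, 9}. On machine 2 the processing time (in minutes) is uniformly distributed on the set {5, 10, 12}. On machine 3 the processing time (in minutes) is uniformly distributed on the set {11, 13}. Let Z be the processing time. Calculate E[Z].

E[Z | machine 1] = (6+9)/2 = 15/2.
E[Z | machine 2] = (5+10+12)/3 = 9.
E[Z | machine 3] = (11+13)/2 = 12.
By the law of total expectation,
E[Z] = (4/15)·(15/2) + (2/5)·(9) + (1/3)·(12) = 48/5.

48/5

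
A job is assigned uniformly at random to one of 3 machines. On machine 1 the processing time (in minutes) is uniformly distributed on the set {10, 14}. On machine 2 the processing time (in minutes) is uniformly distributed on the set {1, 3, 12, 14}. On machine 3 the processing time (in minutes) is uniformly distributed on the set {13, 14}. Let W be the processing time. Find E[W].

E[W | machine 1] = (10+14)/2 = 12.
E[W | machine 2] = (1+3+12+14)/4 = 15/2.
E[W | machine 3] = (13+14)/2 = 27/2.
By the law of total expectation,
E[W] = (1/3)·(12) + (1/3)·(15/2) + (1/3)·(27/2) = 11.

11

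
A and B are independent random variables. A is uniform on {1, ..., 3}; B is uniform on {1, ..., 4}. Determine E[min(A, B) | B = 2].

5/3

Outcomes with B = 2: (1,2), (2,2), (3,2), each with probability 1/12.
E[min(A, B) | B = 2] = (1 + 2 + 2) / 3 = 5/3.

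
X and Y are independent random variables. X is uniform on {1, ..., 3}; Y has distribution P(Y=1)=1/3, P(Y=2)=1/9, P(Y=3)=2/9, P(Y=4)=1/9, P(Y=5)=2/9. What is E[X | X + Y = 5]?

2

P(X + Y = 5) = 4/27.
Summing X·P(x,y) over outcomes with X + Y = 5 gives 8/27.
E[X | X + Y = 5] = (8/27) / (4/27) = 2.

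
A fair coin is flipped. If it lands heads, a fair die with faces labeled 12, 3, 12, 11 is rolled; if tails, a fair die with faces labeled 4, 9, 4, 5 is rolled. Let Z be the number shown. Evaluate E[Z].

E[Z | heads] = (12+3+12+11)/4 = 19/2.
E[Z | tails] = (4+9+4+5)/4 = 11/2.
By the law of total expectation,
E[Z] = (1/2)·(19/2) + (1/2)·(11/2) = 15/2.

15/2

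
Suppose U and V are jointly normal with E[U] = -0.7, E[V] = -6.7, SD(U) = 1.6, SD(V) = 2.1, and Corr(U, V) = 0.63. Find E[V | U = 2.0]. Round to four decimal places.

E[V | U=x] = μ_V + ρ(σ_V/σ_U)(x − μ_U) for jointly normal variables.
E[V | U=2.0] = -6.7 + (0.63)·(2.1/1.6)·(2.0 − (-0.7)) = -6.7 + (0.82688)·(2.7) = -4.4674.

-4.4674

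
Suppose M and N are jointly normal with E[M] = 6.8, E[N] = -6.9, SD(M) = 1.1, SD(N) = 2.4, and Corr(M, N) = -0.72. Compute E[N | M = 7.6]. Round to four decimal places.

The regression of N on M has slope ρ·σ_N/σ_M and passes through (μ_M, μ_N).
E[N | M=7.6] = -6.9 + (-0.72)·(2.4/1.1)·(7.6 − (6.8)) = -6.9 + (-1.5709)·(0.8) = -8.1567.

-8.1567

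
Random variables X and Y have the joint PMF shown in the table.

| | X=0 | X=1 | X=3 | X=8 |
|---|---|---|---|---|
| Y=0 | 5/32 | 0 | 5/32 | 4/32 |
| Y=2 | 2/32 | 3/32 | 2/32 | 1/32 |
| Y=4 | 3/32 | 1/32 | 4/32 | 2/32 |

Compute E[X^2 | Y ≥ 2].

P(Y ≥ 2) = 9/16.
Σ X^2·P over the event = 0·(2/32) + 0·(3/32) + 1·(3/32) + 1·(1/32) + 9·(2/32) + 9·(4/32) + 64·(1/32) + 64·(2/32) = 125/16.
E[X^2 | Y ≥ 2] = (125/16) / (9/16) = 125/9.

125/9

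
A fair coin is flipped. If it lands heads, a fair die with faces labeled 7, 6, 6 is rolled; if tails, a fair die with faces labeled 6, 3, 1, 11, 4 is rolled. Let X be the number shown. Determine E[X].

17/3

E[X | heads] = (7+6+6)/3 = 19/3.
E[X | tails] = (6+3+1+11+4)/5 = 5.
E[X] = (1/2)·(19/3) + (1/2)·(5) = 17/3.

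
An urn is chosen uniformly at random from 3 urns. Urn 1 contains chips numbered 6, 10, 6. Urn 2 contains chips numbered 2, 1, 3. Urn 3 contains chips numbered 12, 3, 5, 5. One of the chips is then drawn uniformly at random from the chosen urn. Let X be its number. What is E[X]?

187/36

E[X | urn 1] = (6+10+6)/3 = 22/3.
E[X | urn 2] = (2+1+3)/3 = 2.
E[X | urn 3] = (12+3+5+5)/4 = 25/4.
By the law of total expectation,
E[X] = (1/3)·(22/3) + (1/3)·(2) + (1/3)·(25/4) = 187/36.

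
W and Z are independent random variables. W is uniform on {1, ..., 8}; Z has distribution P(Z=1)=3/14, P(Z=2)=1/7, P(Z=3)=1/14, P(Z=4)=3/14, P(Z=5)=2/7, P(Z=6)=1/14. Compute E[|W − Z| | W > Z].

P(W > Z) = 4/7.
Summing |W−Z|·P(x,y) over outcomes with W > Z gives 99/56.
E[|W − Z| | W > Z] = (99/56) / (4/7) = 99/32.

99/32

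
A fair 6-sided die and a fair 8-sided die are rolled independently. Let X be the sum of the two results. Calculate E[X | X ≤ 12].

344/45

P(X ≤ 12) = 15/16.
E[X | X ≤ 12] = (43/6) / (15/16) = 344/45.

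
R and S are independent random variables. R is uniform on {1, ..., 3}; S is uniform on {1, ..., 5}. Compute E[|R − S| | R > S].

Outcomes with R > S: (2,1), (3,1), (3,2), each with probability 1/15.
E[|R − S| | R > S] = (1 + 2 + 1) / 3 = 4/3.

4/3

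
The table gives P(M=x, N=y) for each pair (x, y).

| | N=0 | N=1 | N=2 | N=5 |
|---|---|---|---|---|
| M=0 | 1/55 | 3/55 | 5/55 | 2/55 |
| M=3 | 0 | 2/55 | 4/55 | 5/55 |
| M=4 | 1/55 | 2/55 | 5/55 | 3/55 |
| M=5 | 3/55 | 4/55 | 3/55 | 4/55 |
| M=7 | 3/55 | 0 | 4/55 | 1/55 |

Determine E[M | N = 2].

P(N = 2) = 21/55.
Σ M·P over the event = 0·(5/55) + 3·(4/55) + 4·(5/55) + 5·(3/55) + 7·(4/55) = 15/11.
E[M | N = 2] = (15/11) / (21/55) = 25/7.

25/7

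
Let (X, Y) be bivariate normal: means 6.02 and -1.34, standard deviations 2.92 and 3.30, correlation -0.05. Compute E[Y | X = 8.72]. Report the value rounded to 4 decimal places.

For a bivariate normal, E[Y | X=x] = μ_Y + ρ·(σ_Y/σ_X)·(x − μ_X).
E[Y | X=8.72] = -1.34 + (-0.05)·(3.30/2.92)·(8.72 − (6.02)) = -1.34 + (-0.056507)·(2.7) = -1.4926.

-1.4926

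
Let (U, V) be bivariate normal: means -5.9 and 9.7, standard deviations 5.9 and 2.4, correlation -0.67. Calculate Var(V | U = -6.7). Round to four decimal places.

3.1743

The conditional variance in a bivariate normal is σ_V²(1 − ρ²), independent of x.
Var(V | U=-6.7) = (2.4)²·(1 − (-0.67)²) = 5.76·0.5511 = 3.1743.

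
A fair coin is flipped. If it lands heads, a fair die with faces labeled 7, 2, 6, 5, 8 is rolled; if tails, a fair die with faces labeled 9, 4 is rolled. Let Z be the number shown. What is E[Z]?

E[Z | heads] = (7+2+6+5+8)/5 = 28/5.
E[Z | tails] = (9+4)/2 = 13/2.
E[Z] = (1/2)·(28/5) + (1/2)·(13/2) = 121/20.

121/20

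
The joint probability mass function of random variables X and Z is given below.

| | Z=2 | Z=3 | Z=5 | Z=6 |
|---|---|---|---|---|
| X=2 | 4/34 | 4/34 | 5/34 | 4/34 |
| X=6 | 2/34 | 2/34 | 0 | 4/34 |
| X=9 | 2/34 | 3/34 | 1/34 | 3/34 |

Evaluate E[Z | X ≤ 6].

P(X ≤ 6) = 25/34.
Summing Z·P(X=x,Z=y) over the conditioning event gives 103/34.
E[Z | X ≤ 6] = (103/34) / (25/34) = 103/25.

103/25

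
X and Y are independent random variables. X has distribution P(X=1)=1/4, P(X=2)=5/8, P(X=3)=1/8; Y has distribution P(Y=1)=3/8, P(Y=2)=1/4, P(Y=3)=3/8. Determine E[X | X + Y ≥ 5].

P(X + Y ≥ 5) = 5/16.
Summing X·P(x,y) over outcomes with X + Y ≥ 5 gives 45/64.
E[X | X + Y ≥ 5] = (45/64) / (5/16) = 9/4.

9/4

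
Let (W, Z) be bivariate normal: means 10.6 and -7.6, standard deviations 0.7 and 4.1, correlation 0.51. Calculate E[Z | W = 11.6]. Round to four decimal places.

-4.6129

For a bivariate normal, E[Z | W=x] = μ_Z + ρ·(σ_Z/σ_W)·(x − μ_W).
E[Z | W=11.6] = -7.6 + (0.51)·(4.1/0.7)·(11.6 − (10.6)) = -7.6 + (2.9871)·(1) = -4.6129.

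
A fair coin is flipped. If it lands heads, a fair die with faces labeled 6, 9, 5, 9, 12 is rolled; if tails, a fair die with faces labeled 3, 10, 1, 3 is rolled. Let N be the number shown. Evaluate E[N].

E[N | heads] = (6+9+5+9+12)/5 = 41/5.
E[N | tails] = (3+10+1+3)/4 = 17/4.
By the law of total expectation,
E[N] = (1/2)·(41/5) + (1/2)·(17/4) = 249/40.

249/40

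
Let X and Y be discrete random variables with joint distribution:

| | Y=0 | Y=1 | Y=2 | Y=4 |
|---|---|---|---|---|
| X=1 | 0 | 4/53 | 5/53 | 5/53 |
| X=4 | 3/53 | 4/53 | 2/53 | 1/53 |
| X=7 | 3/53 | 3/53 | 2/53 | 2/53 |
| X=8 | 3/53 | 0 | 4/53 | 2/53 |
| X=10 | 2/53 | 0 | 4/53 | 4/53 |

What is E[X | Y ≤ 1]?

59/11

P(Y ≤ 1) = 22/53.
Summing X·P(X=x,Y=y) over the conditioning event gives 118/53.
E[X | Y ≤ 1] = (118/53) / (22/53) = 59/11.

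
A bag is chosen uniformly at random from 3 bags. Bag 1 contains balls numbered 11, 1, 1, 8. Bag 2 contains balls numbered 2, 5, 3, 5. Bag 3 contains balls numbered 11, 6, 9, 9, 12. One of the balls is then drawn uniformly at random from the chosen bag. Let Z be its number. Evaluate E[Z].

92/15

E[Z | bag 1] = (11+1+1+8)/4 = 21/4.
E[Z | bag 2] = (2+5+3+5)/4 = 15/4.
E[Z | bag 3] = (11+6+9+9+12)/5 = 47/5.
By the law of total expectation,
E[Z] = (1/3)·(21/4) + (1/3)·(15/4) + (1/3)·(47/5) = 92/15.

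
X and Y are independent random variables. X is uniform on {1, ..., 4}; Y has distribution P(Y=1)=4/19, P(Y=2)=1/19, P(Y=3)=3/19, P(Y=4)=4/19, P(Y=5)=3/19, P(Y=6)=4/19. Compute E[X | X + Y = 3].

9/5

P(X + Y = 3) = 5/76.
Summing X·P(x,y) over outcomes with X + Y = 3 gives 9/76.
E[X | X + Y = 3] = (9/76) / (5/76) = 9/5.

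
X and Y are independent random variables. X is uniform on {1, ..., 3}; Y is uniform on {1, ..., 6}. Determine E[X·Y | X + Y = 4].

10/3

Outcomes with X + Y = 4: (1,3), (2,2), (3,1), each with probability 1/18.
E[X·Y | X + Y = 4] = (3 + 4 + 3) / 3 = 10/3.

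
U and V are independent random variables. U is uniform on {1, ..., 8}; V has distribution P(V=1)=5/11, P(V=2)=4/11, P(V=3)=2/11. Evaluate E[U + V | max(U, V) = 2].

P(max(U, V) = 2) = 13/88.
Summing (U+V)·P(x,y) over outcomes with max(U, V) = 2 gives 43/88.
E[U + V | max(U, V) = 2] = (43/88) / (13/88) = 43/13.

43/13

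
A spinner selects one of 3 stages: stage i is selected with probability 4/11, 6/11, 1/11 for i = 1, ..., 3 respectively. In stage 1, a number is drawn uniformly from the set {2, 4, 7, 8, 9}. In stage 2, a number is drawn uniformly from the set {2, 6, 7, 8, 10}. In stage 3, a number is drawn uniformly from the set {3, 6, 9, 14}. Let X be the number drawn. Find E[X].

358/55

E[X | stage 1] = (2+4+7+8+9)/5 = 6.
E[X | stage 2] = (2+6+7+8+10)/5 = 33/5.
E[X | stage 3] = (3+6+9+14)/4 = 8.
By the law of total expectation,
E[X] = (4/11)·(6) + (6/11)·(33/5) + (1/11)·(8) = 358/55.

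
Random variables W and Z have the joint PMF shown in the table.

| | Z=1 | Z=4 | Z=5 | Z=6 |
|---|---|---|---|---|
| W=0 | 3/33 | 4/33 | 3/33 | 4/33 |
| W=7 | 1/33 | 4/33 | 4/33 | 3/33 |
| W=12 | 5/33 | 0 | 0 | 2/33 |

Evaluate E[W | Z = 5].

4

P(Z = 5) = 7/33.
Σ W·P over the event = 0·(3/33) + 7·(4/33) = 28/33.
E[W | Z = 5] = (28/33) / (7/33) = 4.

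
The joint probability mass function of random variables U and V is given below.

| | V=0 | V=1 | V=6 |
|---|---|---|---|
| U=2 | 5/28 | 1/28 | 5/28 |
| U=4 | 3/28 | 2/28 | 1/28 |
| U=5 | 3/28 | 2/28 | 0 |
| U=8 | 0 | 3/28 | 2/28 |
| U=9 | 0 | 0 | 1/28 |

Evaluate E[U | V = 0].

P(V = 0) = 11/28.
Σ U·P over the event = 2·(5/28) + 4·(3/28) + 5·(3/28) = 37/28.
E[U | V = 0] = (37/28) / (11/28) = 37/11.

37/11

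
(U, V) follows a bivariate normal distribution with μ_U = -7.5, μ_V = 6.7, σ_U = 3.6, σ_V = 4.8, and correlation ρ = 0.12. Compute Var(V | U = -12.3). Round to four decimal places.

22.7082

For a bivariate normal, Var(V | U=x) = σ_V²(1 − ρ²).
Var(V | U=-12.3) = (4.8)²·(1 − (0.12)²) = 23.04·0.9856 = 22.7082.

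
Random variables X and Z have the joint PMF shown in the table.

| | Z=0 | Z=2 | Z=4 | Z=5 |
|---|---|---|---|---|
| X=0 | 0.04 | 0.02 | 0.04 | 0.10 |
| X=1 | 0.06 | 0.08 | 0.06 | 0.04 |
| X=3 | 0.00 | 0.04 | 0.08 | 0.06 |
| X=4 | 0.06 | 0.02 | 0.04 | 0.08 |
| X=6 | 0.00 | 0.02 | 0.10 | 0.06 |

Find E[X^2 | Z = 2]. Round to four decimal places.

P(Z = 2) = 0.18.
Σ X^2·P over the event = 0·(0.02) + 1·(0.08) + 9·(0.04) + 16·(0.02) + 36·(0.02) = 1.48.
E[X^2 | Z = 2] = (1.48) / (0.18) = 8.2222.

8.2222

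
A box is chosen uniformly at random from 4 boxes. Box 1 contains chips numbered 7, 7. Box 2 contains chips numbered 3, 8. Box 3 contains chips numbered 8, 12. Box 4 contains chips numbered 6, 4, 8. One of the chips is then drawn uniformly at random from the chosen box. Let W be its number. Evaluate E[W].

E[W | box 1] = (7+7)/2 = 7.
E[W | box 2] = (3+8)/2 = 11/2.
E[W | box 3] = (8+12)/2 = 10.
E[W | box 4] = (6+4+8)/3 = 6.
E[W] = (1/4)·(7) + (1/4)·(11/2) + (1/4)·(10) + (1/4)·(6) = 57/8.

57/8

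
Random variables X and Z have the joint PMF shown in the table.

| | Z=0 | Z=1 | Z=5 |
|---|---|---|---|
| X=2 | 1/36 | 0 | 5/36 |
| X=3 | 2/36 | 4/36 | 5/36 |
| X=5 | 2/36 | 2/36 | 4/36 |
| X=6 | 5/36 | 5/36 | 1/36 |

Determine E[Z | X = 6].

10/11

P(X = 6) = 11/36.
Σ Z·P over the event = 0·(5/36) + 1·(5/36) + 5·(1/36) = 5/18.
E[Z | X = 6] = (5/18) / (11/36) = 10/11.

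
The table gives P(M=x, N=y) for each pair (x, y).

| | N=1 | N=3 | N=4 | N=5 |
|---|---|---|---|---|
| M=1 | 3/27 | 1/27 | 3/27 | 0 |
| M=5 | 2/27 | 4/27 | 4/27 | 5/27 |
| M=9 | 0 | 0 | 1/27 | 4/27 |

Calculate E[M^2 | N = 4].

P(N = 4) = 8/27.
Summing M^2·P(M=x,N=y) over the conditioning event gives 184/27.
E[M^2 | N = 4] = (184/27) / (8/27) = 23.

23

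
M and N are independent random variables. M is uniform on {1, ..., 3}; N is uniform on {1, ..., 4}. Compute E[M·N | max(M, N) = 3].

Outcomes with max(M, N) = 3: (1,3), (2,3), (3,1), (3,2), (3,3), each with probability 1/12.
E[M·N | max(M, N) = 3] = (3 + 6 + 3 + 6 + 9) / 5 = 27/5.

27/5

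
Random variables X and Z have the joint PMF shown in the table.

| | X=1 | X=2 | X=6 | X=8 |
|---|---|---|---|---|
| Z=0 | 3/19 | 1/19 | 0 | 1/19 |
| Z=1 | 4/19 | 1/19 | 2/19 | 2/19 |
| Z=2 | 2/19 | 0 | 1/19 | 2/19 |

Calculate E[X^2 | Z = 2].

166/5

P(Z = 2) = 5/19.
Σ X^2·P over the event = 1·(2/19) + 36·(1/19) + 64·(2/19) = 166/19.
E[X^2 | Z = 2] = (166/19) / (5/19) = 166/5.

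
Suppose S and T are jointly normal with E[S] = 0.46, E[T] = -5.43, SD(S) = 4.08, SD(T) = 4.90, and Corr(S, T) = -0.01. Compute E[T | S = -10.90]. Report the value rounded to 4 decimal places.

-5.2936

The regression of T on S has slope ρ·σ_T/σ_S and passes through (μ_S, μ_T).
E[T | S=-10.90] = -5.43 + (-0.01)·(4.90/4.08)·(-10.90 − (0.46)) = -5.43 + (-0.01201)·(-11.36) = -5.2936.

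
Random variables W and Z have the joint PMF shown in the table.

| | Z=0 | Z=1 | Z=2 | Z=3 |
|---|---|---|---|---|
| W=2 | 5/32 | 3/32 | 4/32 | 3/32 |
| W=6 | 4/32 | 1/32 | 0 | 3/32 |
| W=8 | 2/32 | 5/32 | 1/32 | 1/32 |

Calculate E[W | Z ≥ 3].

P(Z ≥ 3) = 7/32.
Σ W·P over the event = 2·(3/32) + 6·(3/32) + 8·(1/32) = 1.
E[W | Z ≥ 3] = (1) / (7/32) = 32/7.

32/7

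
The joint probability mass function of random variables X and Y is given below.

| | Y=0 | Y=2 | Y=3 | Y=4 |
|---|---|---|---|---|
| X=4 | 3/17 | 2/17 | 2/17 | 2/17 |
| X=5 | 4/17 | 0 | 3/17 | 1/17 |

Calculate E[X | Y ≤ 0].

P(Y ≤ 0) = 7/17.
Summing X·P(X=x,Y=y) over the conditioning event gives 32/17.
E[X | Y ≤ 0] = (32/17) / (7/17) = 32/7.

32/7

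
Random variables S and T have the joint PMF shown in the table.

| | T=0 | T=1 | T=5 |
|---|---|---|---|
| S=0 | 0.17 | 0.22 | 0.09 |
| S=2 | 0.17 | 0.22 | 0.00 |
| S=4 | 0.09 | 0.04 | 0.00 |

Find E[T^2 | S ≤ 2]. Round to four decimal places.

3.0920

P(S ≤ 2) = 0.87.
Σ T^2·P over the event = 0·(0.17) + 1·(0.22) + 25·(0.09) + 0·(0.17) + 1·(0.22) = 2.69.
E[T^2 | S ≤ 2] = (2.69) / (0.87) = 3.0920.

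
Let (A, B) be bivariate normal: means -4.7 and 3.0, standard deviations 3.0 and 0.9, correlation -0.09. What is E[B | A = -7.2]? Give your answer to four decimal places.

3.0675

For a bivariate normal, E[B | A=x] = μ_B + ρ·(σ_B/σ_A)·(x − μ_A).
E[B | A=-7.2] = 3.0 + (-0.09)·(0.9/3.0)·(-7.2 − (-4.7)) = 3.0 + (-0.027)·(-2.5) = 3.0675.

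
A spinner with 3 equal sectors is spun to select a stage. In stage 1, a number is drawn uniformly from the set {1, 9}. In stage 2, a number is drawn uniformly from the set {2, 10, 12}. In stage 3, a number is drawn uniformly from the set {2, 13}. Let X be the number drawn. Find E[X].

41/6

E[X | stage 1] = (1+9)/2 = 5.
E[X | stage 2] = (2+10+12)/3 = 8.
E[X | stage 3] = (2+13)/2 = 15/2.
By the law of total expectation,
E[X] = (1/3)·(5) + (1/3)·(8) + (1/3)·(15/2) = 41/6.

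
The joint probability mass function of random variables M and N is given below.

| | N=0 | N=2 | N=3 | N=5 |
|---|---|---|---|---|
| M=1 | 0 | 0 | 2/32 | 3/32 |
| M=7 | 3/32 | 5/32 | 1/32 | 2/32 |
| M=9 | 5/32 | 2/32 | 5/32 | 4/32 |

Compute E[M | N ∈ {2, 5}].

53/8

P(N ∈ {2, 5}) = 1/2.
Σ M·P over the event = 1·(3/32) + 7·(5/32) + 7·(2/32) + 9·(2/32) + 9·(4/32) = 53/16.
E[M | N ∈ {2, 5}] = (53/16) / (1/2) = 53/8.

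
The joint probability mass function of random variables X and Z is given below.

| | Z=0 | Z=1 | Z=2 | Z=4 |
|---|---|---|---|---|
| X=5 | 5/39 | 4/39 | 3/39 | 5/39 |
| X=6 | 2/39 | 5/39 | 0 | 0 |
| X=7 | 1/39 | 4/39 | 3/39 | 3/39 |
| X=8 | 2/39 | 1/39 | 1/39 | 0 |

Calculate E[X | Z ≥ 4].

P(Z ≥ 4) = 8/39.
Σ X·P over the event = 5·(5/39) + 7·(3/39) = 46/39.
E[X | Z ≥ 4] = (46/39) / (8/39) = 23/4.

23/4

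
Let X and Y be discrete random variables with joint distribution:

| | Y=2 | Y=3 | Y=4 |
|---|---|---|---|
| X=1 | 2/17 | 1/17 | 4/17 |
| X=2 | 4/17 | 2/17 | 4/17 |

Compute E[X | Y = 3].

P(Y = 3) = 3/17.
Σ X·P over the event = 1·(1/17) + 2·(2/17) = 5/17.
E[X | Y = 3] = (5/17) / (3/17) = 5/3.

5/3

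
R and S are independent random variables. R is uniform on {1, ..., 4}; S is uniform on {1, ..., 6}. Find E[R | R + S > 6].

P(R + S > 6) = 5/12.
Summing R·P(x,y) over outcomes with R + S > 6 gives 5/4.
E[R | R + S > 6] = (5/4) / (5/12) = 3.

3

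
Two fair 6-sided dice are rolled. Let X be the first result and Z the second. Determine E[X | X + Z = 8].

4

Outcomes with X + Z = 8: (2,6), (3,5), (4,4), (5,3), (6,2), each with probability 1/36.
E[X | X + Z = 8] = (2 + 3 + 4 + 5 + 6) / 5 = 4.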